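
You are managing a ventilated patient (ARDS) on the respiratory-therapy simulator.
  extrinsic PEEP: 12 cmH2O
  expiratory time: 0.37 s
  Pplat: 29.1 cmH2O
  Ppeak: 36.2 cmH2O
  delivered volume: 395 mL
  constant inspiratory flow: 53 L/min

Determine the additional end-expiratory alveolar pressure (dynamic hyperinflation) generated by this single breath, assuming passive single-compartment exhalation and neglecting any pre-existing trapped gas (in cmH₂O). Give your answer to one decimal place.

2.3

Flow: 53 L/min ÷ 60 = 0.8833 L/s.
R = (PIP − Pplat)/V̇ = (36.2 − 29.1) / 0.8833 = 7.1/0.8833 = 8.038 cmH2O·s/L.
C = Vt/(Pplat − PEEP) = 395.0 / (29.1 − 12) = 395.0/17.1 = 23.099 mL/cmH2O.
τ = R × C = 8.038 × 0.0231 L/cmH2O = 0.1857 s.
Fraction remaining = e^(−Te/τ) = e^(−0.37/0.1857) = 0.1364; trapped volume = 395.0 × 0.1364 = 53.878 mL.
Additional alveolar pressure from trapping ≈ V_trapped / C = 53.878 / 23.099 = 2.332 cmH2O.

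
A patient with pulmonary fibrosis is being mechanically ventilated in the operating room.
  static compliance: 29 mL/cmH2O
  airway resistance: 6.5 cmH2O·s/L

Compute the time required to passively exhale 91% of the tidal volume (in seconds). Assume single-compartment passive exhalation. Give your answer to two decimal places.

τ = R × C = 6.5 × 29 mL/cmH2O = 6.5 × 0.029 L/cmH2O = 0.1885 s.
Exhaled fraction f = 1 − e^(−t/τ) → t = −τ·ln(1 − f) = −0.1885·ln(0.09) = 0.4539 s.

0.45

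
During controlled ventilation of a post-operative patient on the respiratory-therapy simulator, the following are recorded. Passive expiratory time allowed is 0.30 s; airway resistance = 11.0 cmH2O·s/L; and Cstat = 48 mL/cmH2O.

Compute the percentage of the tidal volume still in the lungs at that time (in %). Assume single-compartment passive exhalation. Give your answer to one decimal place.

τ = R × C = 11.0 × 48 mL/cmH2O = 11.0 × 0.048 L/cmH2O = 0.528 s.
Passive exhalation: V(t)/V₀ = e^(−t/τ) = e^(−0.30/0.528) = 0.5666.
Fraction remaining = 0.5666 → 56.66%.

56.7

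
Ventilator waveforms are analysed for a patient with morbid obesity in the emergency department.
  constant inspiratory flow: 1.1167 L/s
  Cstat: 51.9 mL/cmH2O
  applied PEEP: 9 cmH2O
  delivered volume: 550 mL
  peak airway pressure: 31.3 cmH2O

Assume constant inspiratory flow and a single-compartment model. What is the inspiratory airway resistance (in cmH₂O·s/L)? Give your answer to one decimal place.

Equation of motion (constant flow): PIP = Vt/C + R·V̇ + PEEP.
R·V̇ = PIP − Vt/C − PEEP = 31.3 − 550/51.9 − 9 = 31.3 − 10.597 − 9 = 11.703 cmH2O.
R = 11.703 / 1.1167 = 10.48 cmH2O·s/L.

10.5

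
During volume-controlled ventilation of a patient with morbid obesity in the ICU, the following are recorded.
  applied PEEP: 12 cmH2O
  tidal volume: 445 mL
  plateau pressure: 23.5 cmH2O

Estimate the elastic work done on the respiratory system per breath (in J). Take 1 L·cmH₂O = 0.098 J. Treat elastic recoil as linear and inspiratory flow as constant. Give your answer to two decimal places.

Elastic work ≈ ½ × (Pplat − PEEP) × Vt = 0.5 × (23.5 − 12) × 0.445 L = 0.5 × 11.5 × 0.445 = 2.559 L·cmH2O.
× 0.098 J/(L·cmH2O) → 0.2508 J.

0.25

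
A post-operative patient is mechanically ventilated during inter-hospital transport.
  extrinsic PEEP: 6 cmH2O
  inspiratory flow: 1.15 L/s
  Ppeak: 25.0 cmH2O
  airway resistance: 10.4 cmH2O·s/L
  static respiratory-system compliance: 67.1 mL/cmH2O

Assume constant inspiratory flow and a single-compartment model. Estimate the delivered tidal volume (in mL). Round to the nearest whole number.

472

Equation of motion (constant flow): PIP = Vt/C + R·V̇ + PEEP.
Vt/C = PIP − R·V̇ − PEEP = 25.0 − 11.96 − 6 = 7.04 cmH2O.
Vt = C × 7.04 = 67.1 × 7.04 = 472.38 mL.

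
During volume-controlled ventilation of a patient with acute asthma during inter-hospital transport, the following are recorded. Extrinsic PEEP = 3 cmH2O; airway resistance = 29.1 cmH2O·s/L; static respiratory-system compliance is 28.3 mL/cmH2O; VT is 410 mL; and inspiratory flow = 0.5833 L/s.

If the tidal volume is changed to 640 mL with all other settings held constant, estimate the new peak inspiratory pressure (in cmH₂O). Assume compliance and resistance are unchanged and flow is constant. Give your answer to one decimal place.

42.6

PIP = Vt/C + R·V̇ + PEEP (constant-flow equation of motion).
Only the elastic term changes: ΔPIP = ΔVt / C = (640 − 410) / 28.3 = 8.127 cmH2O.
Original PIP = 410/28.3 + 29.1×0.5833 + 3 = 34.462 cmH2O; new PIP = 34.462 + (8.127) = 42.589 cmH2O.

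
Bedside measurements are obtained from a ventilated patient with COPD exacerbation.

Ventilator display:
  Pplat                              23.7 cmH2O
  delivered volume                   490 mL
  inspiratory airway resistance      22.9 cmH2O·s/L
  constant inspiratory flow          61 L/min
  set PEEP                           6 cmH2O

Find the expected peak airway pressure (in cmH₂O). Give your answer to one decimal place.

47.0

Flow: 61 L/min ÷ 60 = 1.0167 L/s.
PIP = Pplat + Raw × flow = 23.7 + 22.9 × 1.0167 = 23.7 + 23.282 = 46.982 cmH2O.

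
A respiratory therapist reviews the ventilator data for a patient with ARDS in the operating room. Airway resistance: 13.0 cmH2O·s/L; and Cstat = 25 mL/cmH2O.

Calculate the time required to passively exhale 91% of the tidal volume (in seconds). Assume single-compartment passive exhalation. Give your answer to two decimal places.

τ = R × C = 13.0 × 25 mL/cmH2O = 13.0 × 0.025 L/cmH2O = 0.325 s.
Exhaled fraction f = 1 − e^(−t/τ) → t = −τ·ln(1 − f) = −0.325·ln(0.09) = 0.7826 s.

0.78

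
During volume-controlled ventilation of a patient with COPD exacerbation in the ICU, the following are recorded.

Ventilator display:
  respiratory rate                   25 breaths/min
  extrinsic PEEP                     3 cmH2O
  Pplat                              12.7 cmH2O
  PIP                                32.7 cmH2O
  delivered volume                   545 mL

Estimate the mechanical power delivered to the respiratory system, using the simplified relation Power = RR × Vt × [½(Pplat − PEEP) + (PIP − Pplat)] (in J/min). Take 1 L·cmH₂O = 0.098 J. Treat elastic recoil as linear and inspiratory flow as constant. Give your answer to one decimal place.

33.2

Per-breath work = Vt × [½(Pplat−PEEP) + (PIP−Pplat)] = 0.545 × [0.5×9.7 + 20.0] = 0.545 × 24.85 = 13.543 L·cmH2O.
Power = 25 × 13.543 = 338.58 L·cmH2O/min.
× 0.098 J/(L·cmH2O) → 33.181 J/min.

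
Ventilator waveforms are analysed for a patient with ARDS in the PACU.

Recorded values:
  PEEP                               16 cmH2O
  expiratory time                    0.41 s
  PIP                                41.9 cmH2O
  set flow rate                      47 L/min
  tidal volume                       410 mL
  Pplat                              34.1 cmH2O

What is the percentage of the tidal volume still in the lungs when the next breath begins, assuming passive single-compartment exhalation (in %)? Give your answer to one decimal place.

Flow: 47 L/min ÷ 60 = 0.7833 L/s.
R = (PIP − Pplat)/V̇ = (41.9 − 34.1) / 0.7833 = 7.8/0.7833 = 9.958 cmH2O·s/L.
C = Vt/(Pplat − PEEP) = 410.0 / (34.1 − 16) = 410.0/18.1 = 22.652 mL/cmH2O.
τ = R × C = 9.958 × 0.02265 L/cmH2O = 0.2255 s.
Fraction remaining at end-expiration = e^(−Te/τ) = e^(−0.41/0.2255) = 0.1623 → 16.23%.

16.2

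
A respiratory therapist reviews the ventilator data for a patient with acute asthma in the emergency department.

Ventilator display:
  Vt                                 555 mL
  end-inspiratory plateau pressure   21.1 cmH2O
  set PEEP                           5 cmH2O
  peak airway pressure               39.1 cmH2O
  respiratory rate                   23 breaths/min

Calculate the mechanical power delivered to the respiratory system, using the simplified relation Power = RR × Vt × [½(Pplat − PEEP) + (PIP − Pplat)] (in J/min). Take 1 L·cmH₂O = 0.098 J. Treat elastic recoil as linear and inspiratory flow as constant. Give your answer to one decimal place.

32.6

Per-breath work = Vt × [½(Pplat−PEEP) + (PIP−Pplat)] = 0.555 × [0.5×16.1 + 18.0] = 0.555 × 26.05 = 14.458 L·cmH2O.
Power = 23 × 14.458 = 332.53 L·cmH2O/min.
× 0.098 J/(L·cmH2O) → 32.588 J/min.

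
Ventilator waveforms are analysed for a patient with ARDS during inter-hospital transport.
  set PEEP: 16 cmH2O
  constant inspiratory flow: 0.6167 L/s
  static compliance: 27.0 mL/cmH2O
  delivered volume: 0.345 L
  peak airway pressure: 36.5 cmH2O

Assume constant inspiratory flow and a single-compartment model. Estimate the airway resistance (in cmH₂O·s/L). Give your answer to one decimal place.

Equation of motion (constant flow): PIP = Vt/C + R·V̇ + PEEP.
R·V̇ = PIP − Vt/C − PEEP = 36.5 − 345/27.0 − 16 = 36.5 − 12.778 − 16 = 7.722 cmH2O.
R = 7.722 / 0.6167 = 12.521 cmH2O·s/L.

12.5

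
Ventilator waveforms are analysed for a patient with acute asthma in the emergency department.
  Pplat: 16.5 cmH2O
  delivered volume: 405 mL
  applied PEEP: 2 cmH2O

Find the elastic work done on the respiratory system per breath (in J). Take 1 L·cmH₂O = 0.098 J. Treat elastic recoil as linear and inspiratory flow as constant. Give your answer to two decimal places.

0.29

Elastic work ≈ ½ × (Pplat − PEEP) × Vt = 0.5 × (16.5 − 2) × 0.405 L = 0.5 × 14.5 × 0.405 = 2.936 L·cmH2O.
× 0.098 J/(L·cmH2O) → 0.2877 J.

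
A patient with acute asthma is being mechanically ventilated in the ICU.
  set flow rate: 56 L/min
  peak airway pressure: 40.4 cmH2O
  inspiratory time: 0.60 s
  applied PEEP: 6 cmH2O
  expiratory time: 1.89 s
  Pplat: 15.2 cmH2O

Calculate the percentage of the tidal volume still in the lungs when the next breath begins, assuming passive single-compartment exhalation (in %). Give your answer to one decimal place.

Flow: 56 L/min ÷ 60 = 0.9333 L/s.
Vt = flow × Ti = 0.9333 L/s × 0.60 s × 1000 mL/L = 559.98 mL.
R = (PIP − Pplat)/V̇ = (40.4 − 15.2) / 0.9333 = 25.2/0.9333 = 27.001 cmH2O·s/L.
C = Vt/(Pplat − PEEP) = 559.98 / (15.2 − 6) = 559.98/9.2 = 60.867 mL/cmH2O.
τ = R × C = 27.001 × 0.06087 L/cmH2O = 1.644 s.
Fraction remaining at end-expiration = e^(−Te/τ) = e^(−1.89/1.644) = 0.3168 → 31.68%.

31.7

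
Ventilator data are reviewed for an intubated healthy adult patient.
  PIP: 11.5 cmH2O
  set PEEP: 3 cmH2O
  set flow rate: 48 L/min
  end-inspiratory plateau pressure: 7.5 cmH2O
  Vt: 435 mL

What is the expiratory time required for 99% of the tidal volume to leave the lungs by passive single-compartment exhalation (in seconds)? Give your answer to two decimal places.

2.23

Flow: 48 L/min ÷ 60 = 0.8 L/s.
R = (PIP − Pplat)/V̇ = (11.5 − 7.5) / 0.8 = 4.0/0.8 = 5.0 cmH2O·s/L.
C = Vt/(Pplat − PEEP) = 435.0 / (7.5 − 3) = 435.0/4.5 = 96.667 mL/cmH2O.
τ = R × C = 5.0 × 0.09667 L/cmH2O = 0.4834 s.
t = −τ·ln(1 − 0.99) = −0.4834·ln(0.01) = 2.226 s.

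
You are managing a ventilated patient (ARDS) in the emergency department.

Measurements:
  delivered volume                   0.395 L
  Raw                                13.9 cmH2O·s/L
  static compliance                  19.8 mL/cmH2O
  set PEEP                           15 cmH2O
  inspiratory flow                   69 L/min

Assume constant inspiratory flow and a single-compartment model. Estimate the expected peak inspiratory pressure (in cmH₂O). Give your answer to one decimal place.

Flow: 69 L/min ÷ 60 = 1.15 L/s.
Equation of motion (constant flow): PIP = Vt/C + R·V̇ + PEEP.
PIP = 395/19.8 + 13.9×1.15 + 15 = 19.949 + 15.985 + 15 = 50.934 cmH2O.

50.9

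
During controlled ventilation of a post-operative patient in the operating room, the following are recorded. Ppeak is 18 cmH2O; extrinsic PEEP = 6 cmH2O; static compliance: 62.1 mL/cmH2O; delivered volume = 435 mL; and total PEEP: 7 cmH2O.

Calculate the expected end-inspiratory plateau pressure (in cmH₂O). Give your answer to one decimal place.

End-expiratory occlusion gives total PEEP = 7 cmH2O (intrinsic PEEP = 7 − 6 = 1). Use total PEEP for the elastic gradient.
Pplat = PEEPtotal + Vt / Cstat = 7 + 435 / 62.1 = 7 + 7.005 = 14.005 cmH2O.

14.0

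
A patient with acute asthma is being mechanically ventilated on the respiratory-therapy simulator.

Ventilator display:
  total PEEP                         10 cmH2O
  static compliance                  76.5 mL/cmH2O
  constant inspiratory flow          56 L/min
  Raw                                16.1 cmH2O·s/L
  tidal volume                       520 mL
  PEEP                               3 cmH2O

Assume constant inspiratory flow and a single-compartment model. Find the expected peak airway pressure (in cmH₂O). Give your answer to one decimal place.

31.8

Flow: 56 L/min ÷ 60 = 0.9333 L/s.
Total PEEP = 10 cmH2O (set 3 + intrinsic 7); this is the baseline alveolar pressure.
Equation of motion (constant flow): PIP = Vt/C + R·V̇ + PEEP.
PIP = 520/76.5 + 16.1×0.9333 + 10 = 6.797 + 15.026 + 10 = 31.823 cmH2O.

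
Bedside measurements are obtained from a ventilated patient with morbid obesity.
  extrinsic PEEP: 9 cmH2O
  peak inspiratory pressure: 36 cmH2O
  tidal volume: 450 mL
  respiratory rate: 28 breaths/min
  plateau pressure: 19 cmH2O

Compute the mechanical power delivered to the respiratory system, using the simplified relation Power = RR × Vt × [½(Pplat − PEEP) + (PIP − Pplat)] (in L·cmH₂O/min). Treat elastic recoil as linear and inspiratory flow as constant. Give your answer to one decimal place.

277.2

Per-breath work = Vt × [½(Pplat−PEEP) + (PIP−Pplat)] = 0.450 × [0.5×10.0 + 17.0] = 0.450 × 22.0 = 9.9 L·cmH2O.
Power = 28 × 9.9 = 277.2 L·cmH2O/min.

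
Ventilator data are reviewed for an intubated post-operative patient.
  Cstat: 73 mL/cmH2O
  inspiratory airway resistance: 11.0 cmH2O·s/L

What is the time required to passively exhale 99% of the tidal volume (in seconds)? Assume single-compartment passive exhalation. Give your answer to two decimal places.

3.70

τ = R × C = 11.0 × 73 mL/cmH2O = 11.0 × 0.073 L/cmH2O = 0.803 s.
Exhaled fraction f = 1 − e^(−t/τ) → t = −τ·ln(1 − f) = −0.803·ln(0.01) = 3.698 s.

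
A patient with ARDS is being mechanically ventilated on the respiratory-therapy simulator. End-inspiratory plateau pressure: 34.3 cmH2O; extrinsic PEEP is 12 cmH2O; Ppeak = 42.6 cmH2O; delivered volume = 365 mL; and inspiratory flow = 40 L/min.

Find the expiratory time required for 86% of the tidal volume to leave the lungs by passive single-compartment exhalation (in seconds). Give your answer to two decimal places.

0.40

Flow: 40 L/min ÷ 60 = 0.6667 L/s.
R = (PIP − Pplat)/V̇ = (42.6 − 34.3) / 0.6667 = 8.3/0.6667 = 12.449 cmH2O·s/L.
C = Vt/(Pplat − PEEP) = 365.0 / (34.3 − 12) = 365.0/22.3 = 16.368 mL/cmH2O.
τ = R × C = 12.449 × 0.01637 L/cmH2O = 0.2038 s.
t = −τ·ln(1 − 0.86) = −0.2038·ln(0.14) = 0.4007 s.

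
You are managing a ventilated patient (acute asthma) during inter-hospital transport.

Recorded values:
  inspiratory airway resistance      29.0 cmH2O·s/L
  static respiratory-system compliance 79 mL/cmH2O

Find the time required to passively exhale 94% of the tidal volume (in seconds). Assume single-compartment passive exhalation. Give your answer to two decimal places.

τ = R × C = 29.0 × 79 mL/cmH2O = 29.0 × 0.079 L/cmH2O = 2.291 s.
Exhaled fraction f = 1 − e^(−t/τ) → t = −τ·ln(1 − f) = −2.291·ln(0.06) = 6.446 s.

6.45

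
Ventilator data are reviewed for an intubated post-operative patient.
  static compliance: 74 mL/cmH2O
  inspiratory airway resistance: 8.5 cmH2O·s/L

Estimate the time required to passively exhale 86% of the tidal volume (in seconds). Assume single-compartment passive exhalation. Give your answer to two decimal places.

1.24

τ = R × C = 8.5 × 74 mL/cmH2O = 8.5 × 0.074 L/cmH2O = 0.629 s.
Exhaled fraction f = 1 − e^(−t/τ) → t = −τ·ln(1 − f) = −0.629·ln(0.14) = 1.237 s.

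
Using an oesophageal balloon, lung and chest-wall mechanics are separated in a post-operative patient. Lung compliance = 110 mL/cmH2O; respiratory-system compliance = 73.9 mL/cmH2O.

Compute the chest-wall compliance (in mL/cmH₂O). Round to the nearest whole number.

1/Ccw = 1/Crs − 1/CL.
1/Ccw = 1/73.9 − 1/110 = 0.004441.
Ccw = 225.17 mL/cmH2O.

225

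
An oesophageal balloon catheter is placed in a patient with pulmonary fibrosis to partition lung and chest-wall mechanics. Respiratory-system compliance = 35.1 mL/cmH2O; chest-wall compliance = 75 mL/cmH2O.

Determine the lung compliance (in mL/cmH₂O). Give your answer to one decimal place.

1/CL = 1/Crs − 1/Ccw.
1/CL = 1/35.1 − 1/75 = 0.01516.
CL = 65.963 mL/cmH2O.

66.0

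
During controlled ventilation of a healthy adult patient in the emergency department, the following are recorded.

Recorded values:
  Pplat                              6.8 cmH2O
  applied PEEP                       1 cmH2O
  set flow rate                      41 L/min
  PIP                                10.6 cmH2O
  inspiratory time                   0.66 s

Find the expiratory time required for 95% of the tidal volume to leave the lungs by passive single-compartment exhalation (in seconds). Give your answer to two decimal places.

Flow: 41 L/min ÷ 60 = 0.6833 L/s.
Vt = flow × Ti = 0.6833 L/s × 0.66 s × 1000 mL/L = 450.98 mL.
R = (PIP − Pplat)/V̇ = (10.6 − 6.8) / 0.6833 = 3.8/0.6833 = 5.561 cmH2O·s/L.
C = Vt/(Pplat − PEEP) = 450.98 / (6.8 − 1) = 450.98/5.8 = 77.755 mL/cmH2O.
τ = R × C = 5.561 × 0.07776 L/cmH2O = 0.4324 s.
t = −τ·ln(1 − 0.95) = −0.4324·ln(0.05) = 1.295 s.

1.30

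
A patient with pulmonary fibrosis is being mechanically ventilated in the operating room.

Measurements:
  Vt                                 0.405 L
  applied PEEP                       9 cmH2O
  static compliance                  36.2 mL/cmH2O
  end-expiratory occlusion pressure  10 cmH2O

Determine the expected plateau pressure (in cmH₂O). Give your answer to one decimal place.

End-expiratory occlusion gives total PEEP = 10 cmH2O (intrinsic PEEP = 10 − 9 = 1). Use total PEEP for the elastic gradient.
Pplat = PEEPtotal + Vt / Cstat = 10 + 405 / 36.2 = 10 + 11.188 = 21.188 cmH2O.

21.2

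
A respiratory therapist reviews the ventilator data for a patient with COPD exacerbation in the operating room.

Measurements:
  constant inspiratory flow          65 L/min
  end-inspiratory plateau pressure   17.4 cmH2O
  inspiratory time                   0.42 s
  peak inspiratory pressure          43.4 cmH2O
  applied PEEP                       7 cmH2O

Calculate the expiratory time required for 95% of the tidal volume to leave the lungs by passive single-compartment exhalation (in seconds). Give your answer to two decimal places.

Flow: 65 L/min ÷ 60 = 1.0833 L/s.
Vt = flow × Ti = 1.0833 L/s × 0.42 s × 1000 mL/L = 454.99 mL.
R = (PIP − Pplat)/V̇ = (43.4 − 17.4) / 1.0833 = 26.0/1.0833 = 24.001 cmH2O·s/L.
C = Vt/(Pplat − PEEP) = 454.99 / (17.4 − 7) = 454.99/10.4 = 43.749 mL/cmH2O.
τ = R × C = 24.001 × 0.04375 L/cmH2O = 1.05 s.
t = −τ·ln(1 − 0.95) = −1.05·ln(0.05) = 3.146 s.

3.15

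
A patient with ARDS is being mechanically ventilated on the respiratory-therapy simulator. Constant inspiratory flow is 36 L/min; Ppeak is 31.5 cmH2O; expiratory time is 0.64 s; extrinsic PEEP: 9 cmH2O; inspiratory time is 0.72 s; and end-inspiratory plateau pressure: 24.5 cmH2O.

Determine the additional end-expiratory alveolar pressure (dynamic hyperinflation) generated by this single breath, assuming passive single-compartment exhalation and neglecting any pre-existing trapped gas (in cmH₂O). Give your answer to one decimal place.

Flow: 36 L/min ÷ 60 = 0.6 L/s.
Vt = flow × Ti = 0.6 L/s × 0.72 s × 1000 mL/L = 432.0 mL.
R = (PIP − Pplat)/V̇ = (31.5 − 24.5) / 0.6 = 7.0/0.6 = 11.667 cmH2O·s/L.
C = Vt/(Pplat − PEEP) = 432.0 / (24.5 − 9) = 432.0/15.5 = 27.871 mL/cmH2O.
τ = R × C = 11.667 × 0.02787 L/cmH2O = 0.3252 s.
Fraction remaining = e^(−Te/τ) = e^(−0.64/0.3252) = 0.1397; trapped volume = 432.0 × 0.1397 = 60.35 mL.
Additional alveolar pressure from trapping ≈ V_trapped / C = 60.35 / 27.871 = 2.165 cmH2O.

2.2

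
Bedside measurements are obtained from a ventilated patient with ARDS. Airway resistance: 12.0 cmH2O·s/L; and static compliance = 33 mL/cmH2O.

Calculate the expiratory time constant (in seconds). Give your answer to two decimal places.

0.40

τ = R × C = 12.0 × 33 mL/cmH2O = 12.0 × 0.033 L/cmH2O = 0.396 s.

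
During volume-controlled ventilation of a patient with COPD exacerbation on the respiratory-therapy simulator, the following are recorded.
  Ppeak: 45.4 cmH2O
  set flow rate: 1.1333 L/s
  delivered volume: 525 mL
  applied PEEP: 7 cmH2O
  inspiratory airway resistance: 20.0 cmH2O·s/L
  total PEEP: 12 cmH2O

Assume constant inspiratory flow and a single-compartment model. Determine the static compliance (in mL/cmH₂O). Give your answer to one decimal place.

Total PEEP = 12 cmH2O (set 7 + intrinsic 5); this is the baseline alveolar pressure.
Equation of motion (constant flow): PIP = Vt/C + R·V̇ + PEEP.
Vt/C = PIP − R·V̇ − PEEP = 45.4 − 20.0×1.1333 − 12 = 45.4 − 22.666 − 12 = 10.734 cmH2O.
C = Vt / 10.734 = 525 / 10.734 = 48.91 mL/cmH2O.

48.9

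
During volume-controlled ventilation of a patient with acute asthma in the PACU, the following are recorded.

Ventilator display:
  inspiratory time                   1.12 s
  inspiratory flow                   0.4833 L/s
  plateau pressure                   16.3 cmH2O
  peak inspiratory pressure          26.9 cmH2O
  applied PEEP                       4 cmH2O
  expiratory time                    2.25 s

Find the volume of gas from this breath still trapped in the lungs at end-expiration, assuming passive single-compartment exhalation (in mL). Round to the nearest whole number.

Vt = flow × Ti = 0.4833 L/s × 1.12 s × 1000 mL/L = 541.3 mL.
R = (PIP − Pplat)/V̇ = (26.9 − 16.3) / 0.4833 = 10.6/0.4833 = 21.933 cmH2O·s/L.
C = Vt/(Pplat − PEEP) = 541.3 / (16.3 − 4) = 541.3/12.3 = 44.008 mL/cmH2O.
τ = R × C = 21.933 × 0.04401 L/cmH2O = 0.9653 s.
Fraction remaining = e^(−Te/τ) = e^(−2.25/0.9653) = 0.09721.
Trapped volume = 541.3 × 0.09721 = 52.62 mL.

53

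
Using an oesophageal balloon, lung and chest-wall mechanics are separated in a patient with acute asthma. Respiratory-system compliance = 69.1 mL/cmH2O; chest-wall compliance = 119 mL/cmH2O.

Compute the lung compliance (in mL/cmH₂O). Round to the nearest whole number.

165

1/CL = 1/Crs − 1/Ccw.
1/CL = 1/69.1 − 1/119 = 0.006068.
CL = 164.8 mL/cmH2O.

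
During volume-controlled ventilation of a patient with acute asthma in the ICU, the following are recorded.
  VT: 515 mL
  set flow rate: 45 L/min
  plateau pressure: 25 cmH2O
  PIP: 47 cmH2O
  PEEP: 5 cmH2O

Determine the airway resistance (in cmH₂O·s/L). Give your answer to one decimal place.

Flow: 45 L/min ÷ 60 = 0.75 L/s.
Raw = (PIP − Pplat) / flow = (47 − 25) / 0.75 = 22.0 / 0.75 = 29.333 cmH2O·s/L.

29.3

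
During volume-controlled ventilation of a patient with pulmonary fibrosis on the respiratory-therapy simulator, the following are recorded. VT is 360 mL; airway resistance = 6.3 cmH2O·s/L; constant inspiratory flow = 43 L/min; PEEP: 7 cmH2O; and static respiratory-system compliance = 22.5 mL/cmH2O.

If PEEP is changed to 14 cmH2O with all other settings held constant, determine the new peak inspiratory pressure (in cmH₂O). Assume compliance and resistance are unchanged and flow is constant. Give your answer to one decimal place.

Flow: 43 L/min ÷ 60 = 0.7167 L/s.
PIP = Vt/C + R·V̇ + PEEP (constant-flow equation of motion).
Only the baseline term changes: ΔPIP = ΔPEEP = 14 − 7 = 7.0 cmH2O.
Original PIP = 360/22.5 + 6.3×0.7167 + 7 = 27.515 cmH2O; new PIP = 27.515 + (7.0) = 34.515 cmH2O.

34.5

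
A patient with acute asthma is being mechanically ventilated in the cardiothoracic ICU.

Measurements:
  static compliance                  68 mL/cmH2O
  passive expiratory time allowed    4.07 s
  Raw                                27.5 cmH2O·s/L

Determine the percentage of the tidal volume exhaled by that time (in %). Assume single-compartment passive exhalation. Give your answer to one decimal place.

88.7

τ = R × C = 27.5 × 68 mL/cmH2O = 27.5 × 0.068 L/cmH2O = 1.87 s.
Passive exhalation: V(t)/V₀ = e^(−t/τ) = e^(−4.07/1.87) = 0.1134.
Fraction exhaled = 1 − 0.1134 = 0.8866 → 88.66%.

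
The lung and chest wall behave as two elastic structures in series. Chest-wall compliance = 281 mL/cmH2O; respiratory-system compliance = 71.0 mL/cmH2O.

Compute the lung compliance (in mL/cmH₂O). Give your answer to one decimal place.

95.0

1/CL = 1/Crs − 1/Ccw.
1/CL = 1/71.0 − 1/281 = 0.01053.
CL = 94.967 mL/cmH2O.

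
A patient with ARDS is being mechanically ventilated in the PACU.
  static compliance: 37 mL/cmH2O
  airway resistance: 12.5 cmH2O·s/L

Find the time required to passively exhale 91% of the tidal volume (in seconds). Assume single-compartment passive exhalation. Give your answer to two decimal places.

τ = R × C = 12.5 × 37 mL/cmH2O = 12.5 × 0.037 L/cmH2O = 0.4625 s.
Exhaled fraction f = 1 − e^(−t/τ) → t = −τ·ln(1 − f) = −0.4625·ln(0.09) = 1.114 s.

1.11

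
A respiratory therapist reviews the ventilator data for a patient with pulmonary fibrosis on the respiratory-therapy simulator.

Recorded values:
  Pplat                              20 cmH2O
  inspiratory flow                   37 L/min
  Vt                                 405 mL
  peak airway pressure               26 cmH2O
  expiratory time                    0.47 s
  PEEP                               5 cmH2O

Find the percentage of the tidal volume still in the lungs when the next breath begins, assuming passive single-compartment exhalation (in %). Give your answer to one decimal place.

16.7

Flow: 37 L/min ÷ 60 = 0.6167 L/s.
R = (PIP − Pplat)/V̇ = (26 − 20) / 0.6167 = 6.0/0.6167 = 9.729 cmH2O·s/L.
C = Vt/(Pplat − PEEP) = 405.0 / (20 − 5) = 405.0/15.0 = 27.0 mL/cmH2O.
τ = R × C = 9.729 × 0.027 L/cmH2O = 0.2627 s.
Fraction remaining at end-expiration = e^(−Te/τ) = e^(−0.47/0.2627) = 0.1671 → 16.71%.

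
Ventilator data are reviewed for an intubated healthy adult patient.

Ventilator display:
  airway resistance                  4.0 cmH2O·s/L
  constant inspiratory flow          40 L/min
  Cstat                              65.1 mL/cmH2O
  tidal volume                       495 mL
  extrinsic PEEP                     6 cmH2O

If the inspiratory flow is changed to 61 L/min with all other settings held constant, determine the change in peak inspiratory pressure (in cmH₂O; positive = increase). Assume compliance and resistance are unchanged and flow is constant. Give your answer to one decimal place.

1.4

Flow: 40 L/min ÷ 60 = 0.6667 L/s.
New flow: 61 L/min ÷ 60 = 1.0167 L/s.
PIP = Vt/C + R·V̇ + PEEP (constant-flow equation of motion).
Only the resistive term changes: ΔPIP = R × ΔV̇ = 4.0 × (1.0167 − 0.6667) = 4.0 × 0.35 = 1.4 cmH2O.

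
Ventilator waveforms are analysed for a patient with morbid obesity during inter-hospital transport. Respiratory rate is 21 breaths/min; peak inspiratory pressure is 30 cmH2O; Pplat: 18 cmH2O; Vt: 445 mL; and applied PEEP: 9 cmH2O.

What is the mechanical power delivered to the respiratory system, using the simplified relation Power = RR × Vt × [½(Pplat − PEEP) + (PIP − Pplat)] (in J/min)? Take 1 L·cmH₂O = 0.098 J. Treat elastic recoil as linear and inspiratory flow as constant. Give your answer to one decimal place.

Per-breath work = Vt × [½(Pplat−PEEP) + (PIP−Pplat)] = 0.445 × [0.5×9.0 + 12.0] = 0.445 × 16.5 = 7.343 L·cmH2O.
Power = 21 × 7.343 = 154.2 L·cmH2O/min.
× 0.098 J/(L·cmH2O) → 15.112 J/min.

15.1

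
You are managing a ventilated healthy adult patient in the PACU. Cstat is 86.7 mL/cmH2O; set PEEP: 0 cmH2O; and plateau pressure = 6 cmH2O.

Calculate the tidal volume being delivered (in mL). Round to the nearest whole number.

Vt = Cstat × (Pplat − PEEP) = 86.7 × (6 − 0) = 86.7 × 6.0 = 520.2 mL.

520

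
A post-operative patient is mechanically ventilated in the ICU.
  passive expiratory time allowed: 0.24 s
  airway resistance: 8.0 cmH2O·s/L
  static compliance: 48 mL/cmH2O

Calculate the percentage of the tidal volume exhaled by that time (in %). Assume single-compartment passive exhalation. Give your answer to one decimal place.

46.5

τ = R × C = 8.0 × 48 mL/cmH2O = 8.0 × 0.048 L/cmH2O = 0.384 s.
Passive exhalation: V(t)/V₀ = e^(−t/τ) = e^(−0.24/0.384) = 0.5353.
Fraction exhaled = 1 − 0.5353 = 0.4647 → 46.47%.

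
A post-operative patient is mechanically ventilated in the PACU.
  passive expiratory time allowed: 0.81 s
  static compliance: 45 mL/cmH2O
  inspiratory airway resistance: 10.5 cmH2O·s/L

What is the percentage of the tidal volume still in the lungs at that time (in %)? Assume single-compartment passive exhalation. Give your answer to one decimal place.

τ = R × C = 10.5 × 45 mL/cmH2O = 10.5 × 0.045 L/cmH2O = 0.4725 s.
Passive exhalation: V(t)/V₀ = e^(−t/τ) = e^(−0.81/0.4725) = 0.1801.
Fraction remaining = 0.1801 → 18.01%.

18.0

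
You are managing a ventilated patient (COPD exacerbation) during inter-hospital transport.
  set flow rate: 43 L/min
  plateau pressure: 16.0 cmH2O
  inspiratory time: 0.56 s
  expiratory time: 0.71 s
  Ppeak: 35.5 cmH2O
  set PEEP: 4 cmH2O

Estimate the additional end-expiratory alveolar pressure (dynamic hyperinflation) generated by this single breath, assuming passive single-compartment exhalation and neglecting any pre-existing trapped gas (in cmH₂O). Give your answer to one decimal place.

Flow: 43 L/min ÷ 60 = 0.7167 L/s.
Vt = flow × Ti = 0.7167 L/s × 0.56 s × 1000 mL/L = 401.35 mL.
R = (PIP − Pplat)/V̇ = (35.5 − 16.0) / 0.7167 = 19.5/0.7167 = 27.208 cmH2O·s/L.
C = Vt/(Pplat − PEEP) = 401.35 / (16.0 − 4) = 401.35/12.0 = 33.446 mL/cmH2O.
τ = R × C = 27.208 × 0.03345 L/cmH2O = 0.9101 s.
Fraction remaining = e^(−Te/τ) = e^(−0.71/0.9101) = 0.4583; trapped volume = 401.35 × 0.4583 = 183.94 mL.
Additional alveolar pressure from trapping ≈ V_trapped / C = 183.94 / 33.446 = 5.5 cmH2O.

5.5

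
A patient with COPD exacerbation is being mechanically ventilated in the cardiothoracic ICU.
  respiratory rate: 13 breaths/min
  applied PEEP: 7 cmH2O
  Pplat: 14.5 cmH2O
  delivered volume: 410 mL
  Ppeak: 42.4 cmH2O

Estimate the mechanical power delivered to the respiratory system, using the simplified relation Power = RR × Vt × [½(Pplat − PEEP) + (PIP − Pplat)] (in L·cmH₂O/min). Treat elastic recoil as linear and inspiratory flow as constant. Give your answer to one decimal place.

168.7

Per-breath work = Vt × [½(Pplat−PEEP) + (PIP−Pplat)] = 0.410 × [0.5×7.5 + 27.9] = 0.410 × 31.65 = 12.977 L·cmH2O.
Power = 13 × 12.977 = 168.7 L·cmH2O/min.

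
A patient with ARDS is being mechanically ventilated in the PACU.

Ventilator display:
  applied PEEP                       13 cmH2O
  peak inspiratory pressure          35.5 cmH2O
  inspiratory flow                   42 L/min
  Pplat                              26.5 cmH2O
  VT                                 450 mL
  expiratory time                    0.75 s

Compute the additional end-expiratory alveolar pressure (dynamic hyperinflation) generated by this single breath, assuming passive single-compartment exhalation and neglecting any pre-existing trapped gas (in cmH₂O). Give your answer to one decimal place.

Flow: 42 L/min ÷ 60 = 0.7 L/s.
R = (PIP − Pplat)/V̇ = (35.5 − 26.5) / 0.7 = 9.0/0.7 = 12.857 cmH2O·s/L.
C = Vt/(Pplat − PEEP) = 450.0 / (26.5 − 13) = 450.0/13.5 = 33.333 mL/cmH2O.
τ = R × C = 12.857 × 0.03333 L/cmH2O = 0.4285 s.
Fraction remaining = e^(−Te/τ) = e^(−0.75/0.4285) = 0.1737; trapped volume = 450.0 × 0.1737 = 78.165 mL.
Additional alveolar pressure from trapping ≈ V_trapped / C = 78.165 / 33.333 = 2.345 cmH2O.

2.3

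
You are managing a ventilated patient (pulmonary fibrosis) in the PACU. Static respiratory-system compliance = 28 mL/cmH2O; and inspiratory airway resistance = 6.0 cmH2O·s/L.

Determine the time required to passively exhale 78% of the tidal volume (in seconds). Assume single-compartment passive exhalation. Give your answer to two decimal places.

τ = R × C = 6.0 × 28 mL/cmH2O = 6.0 × 0.028 L/cmH2O = 0.168 s.
Exhaled fraction f = 1 − e^(−t/τ) → t = −τ·ln(1 − f) = −0.168·ln(0.22) = 0.2544 s.

0.25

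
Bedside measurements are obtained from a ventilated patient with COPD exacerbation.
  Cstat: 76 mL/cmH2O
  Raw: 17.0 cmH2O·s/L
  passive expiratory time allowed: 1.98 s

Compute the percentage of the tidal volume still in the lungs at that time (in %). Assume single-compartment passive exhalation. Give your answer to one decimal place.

21.6

τ = R × C = 17.0 × 76 mL/cmH2O = 17.0 × 0.076 L/cmH2O = 1.292 s.
Passive exhalation: V(t)/V₀ = e^(−t/τ) = e^(−1.98/1.292) = 0.216.
Fraction remaining = 0.216 → 21.6%.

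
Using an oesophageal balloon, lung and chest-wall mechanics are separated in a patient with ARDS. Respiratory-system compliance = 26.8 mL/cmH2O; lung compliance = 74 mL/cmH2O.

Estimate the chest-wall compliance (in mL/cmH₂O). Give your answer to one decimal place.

42.0

1/Ccw = 1/Crs − 1/CL.
1/Ccw = 1/26.8 − 1/74 = 0.0238.
Ccw = 42.017 mL/cmH2O.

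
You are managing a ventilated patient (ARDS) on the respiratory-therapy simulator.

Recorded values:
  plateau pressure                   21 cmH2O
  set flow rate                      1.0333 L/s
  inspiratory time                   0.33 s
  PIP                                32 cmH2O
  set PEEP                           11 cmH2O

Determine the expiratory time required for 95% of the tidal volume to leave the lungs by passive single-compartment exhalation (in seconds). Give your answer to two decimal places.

1.09

Vt = flow × Ti = 1.0333 L/s × 0.33 s × 1000 mL/L = 340.99 mL.
R = (PIP − Pplat)/V̇ = (32 − 21) / 1.0333 = 11.0/1.0333 = 10.646 cmH2O·s/L.
C = Vt/(Pplat − PEEP) = 340.99 / (21 − 11) = 340.99/10.0 = 34.099 mL/cmH2O.
τ = R × C = 10.646 × 0.0341 L/cmH2O = 0.363 s.
t = −τ·ln(1 − 0.95) = −0.363·ln(0.05) = 1.087 s.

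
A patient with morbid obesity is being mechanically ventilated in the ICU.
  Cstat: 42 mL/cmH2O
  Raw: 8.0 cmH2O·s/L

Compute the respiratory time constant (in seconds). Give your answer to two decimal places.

0.34

τ = R × C = 8.0 × 42 mL/cmH2O = 8.0 × 0.042 L/cmH2O = 0.336 s.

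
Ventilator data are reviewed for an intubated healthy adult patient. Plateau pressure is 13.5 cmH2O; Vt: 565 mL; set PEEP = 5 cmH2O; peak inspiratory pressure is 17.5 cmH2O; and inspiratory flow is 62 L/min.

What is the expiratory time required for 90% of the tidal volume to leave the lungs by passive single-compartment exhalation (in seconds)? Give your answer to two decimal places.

Flow: 62 L/min ÷ 60 = 1.0333 L/s.
R = (PIP − Pplat)/V̇ = (17.5 − 13.5) / 1.0333 = 4.0/1.0333 = 3.871 cmH2O·s/L.
C = Vt/(Pplat − PEEP) = 565.0 / (13.5 − 5) = 565.0/8.5 = 66.471 mL/cmH2O.
τ = R × C = 3.871 × 0.06647 L/cmH2O = 0.2573 s.
t = −τ·ln(1 − 0.90) = −0.2573·ln(0.1) = 0.5925 s.

0.59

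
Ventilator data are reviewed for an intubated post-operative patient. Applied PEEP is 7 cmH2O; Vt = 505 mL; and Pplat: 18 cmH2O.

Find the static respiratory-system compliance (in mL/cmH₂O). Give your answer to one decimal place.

Cstat = Vt / (Pplat − PEEP) = 505 / (18 − 7) = 505 / 11.0 = 45.909 mL/cmH2O.

45.9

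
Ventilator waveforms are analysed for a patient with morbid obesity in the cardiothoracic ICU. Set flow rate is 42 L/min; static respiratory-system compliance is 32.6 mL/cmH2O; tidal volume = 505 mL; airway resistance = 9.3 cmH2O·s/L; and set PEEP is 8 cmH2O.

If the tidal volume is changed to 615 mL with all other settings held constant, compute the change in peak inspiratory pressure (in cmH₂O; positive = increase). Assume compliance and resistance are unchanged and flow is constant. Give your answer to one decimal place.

PIP = Vt/C + R·V̇ + PEEP (constant-flow equation of motion).
Only the elastic term changes: ΔPIP = ΔVt / C = (615 − 505) / 32.6 = 3.374 cmH2O.

3.4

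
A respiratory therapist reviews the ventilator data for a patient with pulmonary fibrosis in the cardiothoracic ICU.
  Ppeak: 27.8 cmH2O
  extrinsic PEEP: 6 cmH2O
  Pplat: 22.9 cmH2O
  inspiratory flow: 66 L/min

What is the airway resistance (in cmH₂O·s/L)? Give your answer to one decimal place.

Flow: 66 L/min ÷ 60 = 1.1 L/s.
Raw = (PIP − Pplat) / flow = (27.8 − 22.9) / 1.1 = 4.9 / 1.1 = 4.455 cmH2O·s/L.

4.5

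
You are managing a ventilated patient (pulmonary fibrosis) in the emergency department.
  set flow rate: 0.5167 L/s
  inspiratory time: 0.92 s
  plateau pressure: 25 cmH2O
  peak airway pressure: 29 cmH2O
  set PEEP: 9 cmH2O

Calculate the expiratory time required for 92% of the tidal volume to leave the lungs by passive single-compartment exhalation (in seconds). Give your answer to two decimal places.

0.58

Vt = flow × Ti = 0.5167 L/s × 0.92 s × 1000 mL/L = 475.36 mL.
R = (PIP − Pplat)/V̇ = (29 − 25) / 0.5167 = 4.0/0.5167 = 7.741 cmH2O·s/L.
C = Vt/(Pplat − PEEP) = 475.36 / (25 − 9) = 475.36/16.0 = 29.71 mL/cmH2O.
τ = R × C = 7.741 × 0.02971 L/cmH2O = 0.23 s.
t = −τ·ln(1 − 0.92) = −0.23·ln(0.08) = 0.5809 s.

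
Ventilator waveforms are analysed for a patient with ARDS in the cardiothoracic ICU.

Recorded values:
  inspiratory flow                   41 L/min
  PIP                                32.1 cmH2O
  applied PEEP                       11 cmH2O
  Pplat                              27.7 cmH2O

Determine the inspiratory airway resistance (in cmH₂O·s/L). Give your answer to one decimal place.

6.4

Flow: 41 L/min ÷ 60 = 0.6833 L/s.
Raw = (PIP − Pplat) / flow = (32.1 − 27.7) / 0.6833 = 4.4 / 0.6833 = 6.439 cmH2O·s/L.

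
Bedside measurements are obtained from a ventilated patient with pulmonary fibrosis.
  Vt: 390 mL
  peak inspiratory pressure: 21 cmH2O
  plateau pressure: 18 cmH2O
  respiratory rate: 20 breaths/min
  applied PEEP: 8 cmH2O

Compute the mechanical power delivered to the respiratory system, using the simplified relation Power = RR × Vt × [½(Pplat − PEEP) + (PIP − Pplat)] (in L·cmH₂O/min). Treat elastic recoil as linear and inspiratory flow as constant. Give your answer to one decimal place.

Per-breath work = Vt × [½(Pplat−PEEP) + (PIP−Pplat)] = 0.390 × [0.5×10.0 + 3.0] = 0.390 × 8.0 = 3.12 L·cmH2O.
Power = 20 × 3.12 = 62.4 L·cmH2O/min.

62.4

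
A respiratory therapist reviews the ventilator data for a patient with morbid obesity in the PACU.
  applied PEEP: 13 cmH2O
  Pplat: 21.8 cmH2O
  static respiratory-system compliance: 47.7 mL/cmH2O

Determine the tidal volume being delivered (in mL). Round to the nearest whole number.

Vt = Cstat × (Pplat − PEEP) = 47.7 × (21.8 − 13) = 47.7 × 8.8 = 419.76 mL.

420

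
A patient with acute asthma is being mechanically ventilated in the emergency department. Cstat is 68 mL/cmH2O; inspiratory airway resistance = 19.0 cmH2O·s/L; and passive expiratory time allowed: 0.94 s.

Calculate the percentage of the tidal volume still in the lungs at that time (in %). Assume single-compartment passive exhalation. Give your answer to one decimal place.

τ = R × C = 19.0 × 68 mL/cmH2O = 19.0 × 0.068 L/cmH2O = 1.292 s.
Passive exhalation: V(t)/V₀ = e^(−t/τ) = e^(−0.94/1.292) = 0.4831.
Fraction remaining = 0.4831 → 48.31%.

48.3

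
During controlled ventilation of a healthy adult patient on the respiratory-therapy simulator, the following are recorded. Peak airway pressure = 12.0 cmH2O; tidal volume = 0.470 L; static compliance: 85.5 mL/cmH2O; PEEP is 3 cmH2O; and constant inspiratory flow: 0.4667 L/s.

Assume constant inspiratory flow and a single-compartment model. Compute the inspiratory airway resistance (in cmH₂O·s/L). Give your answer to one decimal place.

Equation of motion (constant flow): PIP = Vt/C + R·V̇ + PEEP.
R·V̇ = PIP − Vt/C − PEEP = 12.0 − 470/85.5 − 3 = 12.0 − 5.497 − 3 = 3.503 cmH2O.
R = 3.503 / 0.4667 = 7.506 cmH2O·s/L.

7.5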